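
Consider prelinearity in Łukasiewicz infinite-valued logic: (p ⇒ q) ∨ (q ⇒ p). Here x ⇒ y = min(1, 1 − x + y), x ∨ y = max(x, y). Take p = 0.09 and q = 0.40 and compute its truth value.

p ⇒ q = min(1, 1 − 0.09 + 0.40) = min(1, 1.31) = 1.00
q ⇒ p = min(1, 1 − 0.40 + 0.09) = min(1, 0.69) = 0.69
(p ⇒ q) ∨ (q ⇒ p) = max(1.00, 0.69) = 1.00
(As expected: a Ł∞-tautology — holds in every MV-chain.)

1.00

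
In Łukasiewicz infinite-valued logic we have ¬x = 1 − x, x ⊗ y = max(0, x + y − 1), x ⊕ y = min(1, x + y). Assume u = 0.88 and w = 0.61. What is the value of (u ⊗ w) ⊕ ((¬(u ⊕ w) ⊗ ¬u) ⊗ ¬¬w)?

0.49

u ⊗ w = max(0, 0.88 + 0.61 − 1) = max(0, 0.49) = 0.49
u ⊕ w = min(1, 0.88 + 0.61) = min(1, 1.49) = 1.00
¬(u ⊕ w) = 1 − 1.00 = 0.00
¬u = 1 − 0.88 = 0.12
¬(u ⊕ w) ⊗ ¬u = max(0, 0.00 + 0.12 − 1) = max(0, -0.88) = 0.00
¬w = 1 − 0.61 = 0.39
¬¬w = 1 − 0.39 = 0.61
(¬(u ⊕ w) ⊗ ¬u) ⊗ ¬¬w = max(0, 0.00 + 0.61 − 1) = max(0, -0.39) = 0.00
(u ⊗ w) ⊕ ((¬(u ⊕ w) ⊗ ¬u) ⊗ ¬¬w) = min(1, 0.49 + 0.00) = min(1, 0.49) = 0.49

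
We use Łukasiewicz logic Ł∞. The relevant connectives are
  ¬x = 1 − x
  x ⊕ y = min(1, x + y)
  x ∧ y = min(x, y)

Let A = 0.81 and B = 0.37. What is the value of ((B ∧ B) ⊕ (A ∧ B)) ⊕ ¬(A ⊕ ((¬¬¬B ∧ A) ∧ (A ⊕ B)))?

B ∧ B = min(0.37, 0.37) = 0.37
A ∧ B = min(0.81, 0.37) = 0.37
(B ∧ B) ⊕ (A ∧ B) = min(1, 0.37 + 0.37) = min(1, 0.74) = 0.74
¬B = 1 − 0.37 = 0.63
¬¬B = 1 − 0.63 = 0.37
¬¬¬B = 1 − 0.37 = 0.63
¬¬¬B ∧ A = min(0.63, 0.81) = 0.63
A ⊕ B = min(1, 0.81 + 0.37) = min(1, 1.18) = 1.00
(¬¬¬B ∧ A) ∧ (A ⊕ B) = min(0.63, 1.00) = 0.63
A ⊕ ((¬¬¬B ∧ A) ∧ (A ⊕ B)) = min(1, 0.81 + 0.63) = min(1, 1.44) = 1.00
¬(A ⊕ ((¬¬¬B ∧ A) ∧ (A ⊕ B))) = 1 − 1.00 = 0.00
((B ∧ B) ⊕ (A ∧ B)) ⊕ ¬(A ⊕ ((¬¬¬B ∧ A) ∧ (A ⊕ B))) = min(1, 0.74 + 0.00) = min(1, 0.74) = 0.74

0.74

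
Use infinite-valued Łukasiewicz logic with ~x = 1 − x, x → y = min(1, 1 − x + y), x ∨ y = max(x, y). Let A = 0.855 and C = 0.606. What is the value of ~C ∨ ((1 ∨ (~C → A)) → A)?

0.855

~C = 1 − 0.606 = 0.394
~C → A = min(1, 1 − 0.394 + 0.855) = min(1, 1.461) = 1.000
1 ∨ (~C → A) = max(1.000, 1.000) = 1.000
(1 ∨ (~C → A)) → A = min(1, 1 − 1.000 + 0.855) = min(1, 0.855) = 0.855
~C ∨ ((1 ∨ (~C → A)) → A) = max(0.394, 0.855) = 0.855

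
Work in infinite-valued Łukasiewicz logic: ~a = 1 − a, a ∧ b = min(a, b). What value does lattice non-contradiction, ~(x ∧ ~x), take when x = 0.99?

~x = 1 − 0.99 = 0.01
x ∧ ~x = min(0.99, 0.01) = 0.01
~(x ∧ ~x) = 1 − 0.01 = 0.99
(The value 0.99 < 1 shows this instance is not satisfied; not a Ł∞-tautology — its value is 1 − min(a, 1−a).)

0.99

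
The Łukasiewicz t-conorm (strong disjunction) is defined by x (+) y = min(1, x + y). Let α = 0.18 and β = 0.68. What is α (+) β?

α (+) β = min(1, 0.18 + 0.68) = min(1, 0.86) = 0.86
For comparison, the Gödel t-conorm max(x, y) would give 0.68.

0.86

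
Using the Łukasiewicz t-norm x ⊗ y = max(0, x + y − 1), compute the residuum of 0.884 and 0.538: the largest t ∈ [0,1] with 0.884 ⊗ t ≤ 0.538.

0.654

The residuum of the Łukasiewicz t-norm gives the supremum: min(1, 1 − 0.884 + 0.538).
1 − 0.884 + 0.538 = 0.654, so t = min(1, 0.654) = 0.654.
Check: 0.884 ⊗ 0.654 = max(0, 0.538) = 0.538 ≤ 0.538.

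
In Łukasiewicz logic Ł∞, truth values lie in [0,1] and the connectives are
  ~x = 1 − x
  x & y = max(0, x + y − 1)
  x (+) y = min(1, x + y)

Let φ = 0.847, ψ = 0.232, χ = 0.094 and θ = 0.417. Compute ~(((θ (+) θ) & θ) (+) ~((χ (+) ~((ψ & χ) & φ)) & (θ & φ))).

θ (+) θ = min(1, 0.417 + 0.417) = min(1, 0.834) = 0.834
(θ (+) θ) & θ = max(0, 0.834 + 0.417 − 1) = max(0, 0.251) = 0.251
ψ & χ = max(0, 0.232 + 0.094 − 1) = max(0, -0.674) = 0.000
(ψ & χ) & φ = max(0, 0.000 + 0.847 − 1) = max(0, -0.153) = 0.000
~((ψ & χ) & φ) = 1 − 0.000 = 1.000
χ (+) ~((ψ & χ) & φ) = min(1, 0.094 + 1.000) = min(1, 1.094) = 1.000
θ & φ = max(0, 0.417 + 0.847 − 1) = max(0, 0.264) = 0.264
(χ (+) ~((ψ & χ) & φ)) & (θ & φ) = max(0, 1.000 + 0.264 − 1) = max(0, 0.264) = 0.264
~((χ (+) ~((ψ & χ) & φ)) & (θ & φ)) = 1 − 0.264 = 0.736
((θ (+) θ) & θ) (+) ~((χ (+) ~((ψ & χ) & φ)) & (θ & φ)) = min(1, 0.251 + 0.736) = min(1, 0.987) = 0.987
~(((θ (+) θ) & θ) (+) ~((χ (+) ~((ψ & χ) & φ)) & (θ & φ))) = 1 − 0.987 = 0.013

0.013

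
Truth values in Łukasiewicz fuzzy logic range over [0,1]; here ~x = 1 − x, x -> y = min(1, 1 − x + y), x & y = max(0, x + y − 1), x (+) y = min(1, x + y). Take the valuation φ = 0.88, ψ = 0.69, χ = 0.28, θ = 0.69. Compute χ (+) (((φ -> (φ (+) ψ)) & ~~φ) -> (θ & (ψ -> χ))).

0.68

φ (+) ψ = min(1, 0.88 + 0.69) = min(1, 1.57) = 1.00
φ -> (φ (+) ψ) = min(1, 1 − 0.88 + 1.00) = min(1, 1.12) = 1.00
~φ = 1 − 0.88 = 0.12
~~φ = 1 − 0.12 = 0.88
(φ -> (φ (+) ψ)) & ~~φ = max(0, 1.00 + 0.88 − 1) = max(0, 0.88) = 0.88
ψ -> χ = min(1, 1 − 0.69 + 0.28) = min(1, 0.59) = 0.59
θ & (ψ -> χ) = max(0, 0.69 + 0.59 − 1) = max(0, 0.28) = 0.28
((φ -> (φ (+) ψ)) & ~~φ) -> (θ & (ψ -> χ)) = min(1, 1 − 0.88 + 0.28) = min(1, 0.40) = 0.40
χ (+) (((φ -> (φ (+) ψ)) & ~~φ) -> (θ & (ψ -> χ))) = min(1, 0.28 + 0.40) = min(1, 0.68) = 0.68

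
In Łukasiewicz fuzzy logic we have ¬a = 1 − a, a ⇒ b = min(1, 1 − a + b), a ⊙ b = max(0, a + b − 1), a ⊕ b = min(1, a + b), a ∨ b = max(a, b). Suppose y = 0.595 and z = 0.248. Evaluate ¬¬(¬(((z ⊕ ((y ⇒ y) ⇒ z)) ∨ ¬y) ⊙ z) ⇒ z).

0.248

y ⇒ y = min(1, 1 − 0.595 + 0.595) = min(1, 1.000) = 1.000
(y ⇒ y) ⇒ z = min(1, 1 − 1.000 + 0.248) = min(1, 0.248) = 0.248
z ⊕ ((y ⇒ y) ⇒ z) = min(1, 0.248 + 0.248) = min(1, 0.496) = 0.496
¬y = 1 − 0.595 = 0.405
(z ⊕ ((y ⇒ y) ⇒ z)) ∨ ¬y = max(0.496, 0.405) = 0.496
((z ⊕ ((y ⇒ y) ⇒ z)) ∨ ¬y) ⊙ z = max(0, 0.496 + 0.248 − 1) = max(0, -0.256) = 0.000
¬(((z ⊕ ((y ⇒ y) ⇒ z)) ∨ ¬y) ⊙ z) = 1 − 0.000 = 1.000
¬(((z ⊕ ((y ⇒ y) ⇒ z)) ∨ ¬y) ⊙ z) ⇒ z = min(1, 1 − 1.000 + 0.248) = min(1, 0.248) = 0.248
¬(¬(((z ⊕ ((y ⇒ y) ⇒ z)) ∨ ¬y) ⊙ z) ⇒ z) = 1 − 0.248 = 0.752
¬¬(¬(((z ⊕ ((y ⇒ y) ⇒ z)) ∨ ¬y) ⊙ z) ⇒ z) = 1 − 0.752 = 0.248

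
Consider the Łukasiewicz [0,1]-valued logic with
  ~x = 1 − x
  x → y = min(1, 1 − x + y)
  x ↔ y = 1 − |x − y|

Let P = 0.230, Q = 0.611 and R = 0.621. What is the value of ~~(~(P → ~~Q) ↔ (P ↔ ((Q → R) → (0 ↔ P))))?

~Q = 1 − 0.611 = 0.389
~~Q = 1 − 0.389 = 0.611
P → ~~Q = min(1, 1 − 0.230 + 0.611) = min(1, 1.381) = 1.000
~(P → ~~Q) = 1 − 1.000 = 0.000
Q → R = min(1, 1 − 0.611 + 0.621) = min(1, 1.010) = 1.000
0 ↔ P = 1 − |0.000 − 0.230| = 1 − 0.230 = 0.770
(Q → R) → (0 ↔ P) = min(1, 1 − 1.000 + 0.770) = min(1, 0.770) = 0.770
P ↔ ((Q → R) → (0 ↔ P)) = 1 − |0.230 − 0.770| = 1 − 0.540 = 0.460
~(P → ~~Q) ↔ (P ↔ ((Q → R) → (0 ↔ P))) = 1 − |0.000 − 0.460| = 1 − 0.460 = 0.540
~(~(P → ~~Q) ↔ (P ↔ ((Q → R) → (0 ↔ P)))) = 1 − 0.540 = 0.460
~~(~(P → ~~Q) ↔ (P ↔ ((Q → R) → (0 ↔ P)))) = 1 − 0.460 = 0.540

0.540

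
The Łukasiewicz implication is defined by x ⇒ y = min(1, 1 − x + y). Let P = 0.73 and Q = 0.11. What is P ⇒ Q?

0.38

P ⇒ Q = min(1, 1 − 0.73 + 0.11) = min(1, 0.38) = 0.38
For comparison, the Gödel implication (1 if x ≤ y else y) would give 0.11.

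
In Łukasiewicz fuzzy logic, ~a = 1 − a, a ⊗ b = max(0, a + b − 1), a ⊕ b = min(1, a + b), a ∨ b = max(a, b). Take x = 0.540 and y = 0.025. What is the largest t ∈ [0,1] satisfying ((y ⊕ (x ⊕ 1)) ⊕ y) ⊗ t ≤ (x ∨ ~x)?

0.540

x ⊕ 1 = min(1, 0.540 + 1.000) = min(1, 1.540) = 1.000
y ⊕ (x ⊕ 1) = min(1, 0.025 + 1.000) = min(1, 1.025) = 1.000
(y ⊕ (x ⊕ 1)) ⊕ y = min(1, 1.000 + 0.025) = min(1, 1.025) = 1.000
So the left factor is (y ⊕ (x ⊕ 1)) ⊕ y = 1.000.
~x = 1 − 0.540 = 0.460
x ∨ ~x = max(0.540, 0.460) = 0.540
So the right-hand bound is x ∨ ~x = 0.540.
The residuum of the Łukasiewicz t-norm gives the supremum: min(1, 1 − 1.000 + 0.540).
1 − 1.000 + 0.540 = 0.540, so t = min(1, 0.540) = 0.540.
Check: 1.000 ⊗ 0.540 = max(0, 0.540) = 0.540 ≤ 0.540.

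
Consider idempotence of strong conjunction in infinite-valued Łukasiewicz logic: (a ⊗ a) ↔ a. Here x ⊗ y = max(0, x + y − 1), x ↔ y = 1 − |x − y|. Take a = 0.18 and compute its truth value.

0.82

a ⊗ a = max(0, 0.18 + 0.18 − 1) = max(0, -0.64) = 0.00
(a ⊗ a) ↔ a = 1 − |0.00 − 0.18| = 1 − 0.18 = 0.82
(The value 0.82 < 1 shows this instance is not satisfied; fails in Ł∞ since a ⊗ a = max(0, 2a−1) ≠ a in general.)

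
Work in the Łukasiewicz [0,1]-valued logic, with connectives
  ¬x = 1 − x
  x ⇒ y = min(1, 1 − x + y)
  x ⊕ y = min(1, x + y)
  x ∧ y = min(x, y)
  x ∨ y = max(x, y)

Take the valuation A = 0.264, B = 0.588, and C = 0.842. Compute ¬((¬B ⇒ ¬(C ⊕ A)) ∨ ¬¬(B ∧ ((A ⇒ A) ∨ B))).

¬B = 1 − 0.588 = 0.412
C ⊕ A = min(1, 0.842 + 0.264) = min(1, 1.106) = 1.000
¬(C ⊕ A) = 1 − 1.000 = 0.000
¬B ⇒ ¬(C ⊕ A) = min(1, 1 − 0.412 + 0.000) = min(1, 0.588) = 0.588
A ⇒ A = min(1, 1 − 0.264 + 0.264) = min(1, 1.000) = 1.000
(A ⇒ A) ∨ B = max(1.000, 0.588) = 1.000
B ∧ ((A ⇒ A) ∨ B) = min(0.588, 1.000) = 0.588
¬(B ∧ ((A ⇒ A) ∨ B)) = 1 − 0.588 = 0.412
¬¬(B ∧ ((A ⇒ A) ∨ B)) = 1 − 0.412 = 0.588
(¬B ⇒ ¬(C ⊕ A)) ∨ ¬¬(B ∧ ((A ⇒ A) ∨ B)) = max(0.588, 0.588) = 0.588
¬((¬B ⇒ ¬(C ⊕ A)) ∨ ¬¬(B ∧ ((A ⇒ A) ∨ B))) = 1 − 0.588 = 0.412

0.412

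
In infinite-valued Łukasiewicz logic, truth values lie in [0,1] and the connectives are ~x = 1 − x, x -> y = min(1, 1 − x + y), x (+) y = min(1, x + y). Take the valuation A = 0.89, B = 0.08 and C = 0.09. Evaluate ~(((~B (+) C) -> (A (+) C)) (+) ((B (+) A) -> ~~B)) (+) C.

0.09

~B = 1 − 0.08 = 0.92
~B (+) C = min(1, 0.92 + 0.09) = min(1, 1.01) = 1.00
A (+) C = min(1, 0.89 + 0.09) = min(1, 0.98) = 0.98
(~B (+) C) -> (A (+) C) = min(1, 1 − 1.00 + 0.98) = min(1, 0.98) = 0.98
B (+) A = min(1, 0.08 + 0.89) = min(1, 0.97) = 0.97
~~B = 1 − 0.92 = 0.08
(B (+) A) -> ~~B = min(1, 1 − 0.97 + 0.08) = min(1, 0.11) = 0.11
((~B (+) C) -> (A (+) C)) (+) ((B (+) A) -> ~~B) = min(1, 0.98 + 0.11) = min(1, 1.09) = 1.00
~(((~B (+) C) -> (A (+) C)) (+) ((B (+) A) -> ~~B)) = 1 − 1.00 = 0.00
~(((~B (+) C) -> (A (+) C)) (+) ((B (+) A) -> ~~B)) (+) C = min(1, 0.00 + 0.09) = min(1, 0.09) = 0.09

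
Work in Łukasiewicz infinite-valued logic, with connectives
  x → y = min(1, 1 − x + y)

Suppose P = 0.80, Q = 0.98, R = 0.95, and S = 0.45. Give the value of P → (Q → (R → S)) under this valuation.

0.72

R → S = min(1, 1 − 0.95 + 0.45) = min(1, 0.50) = 0.50
Q → (R → S) = min(1, 1 − 0.98 + 0.50) = min(1, 0.52) = 0.52
P → (Q → (R → S)) = min(1, 1 − 0.80 + 0.52) = min(1, 0.72) = 0.72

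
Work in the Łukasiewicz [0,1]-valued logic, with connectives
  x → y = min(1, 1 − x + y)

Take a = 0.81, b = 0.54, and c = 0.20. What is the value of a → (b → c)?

b → c = min(1, 1 − 0.54 + 0.20) = min(1, 0.66) = 0.66
a → (b → c) = min(1, 1 − 0.81 + 0.66) = min(1, 0.85) = 0.85

0.85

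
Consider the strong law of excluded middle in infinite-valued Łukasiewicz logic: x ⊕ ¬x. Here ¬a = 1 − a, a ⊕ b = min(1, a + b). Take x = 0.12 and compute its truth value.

1.00

¬x = 1 − 0.12 = 0.88
x ⊕ ¬x = min(1, 0.12 + 0.88) = min(1, 1.00) = 1.00
(As expected: always 1 in Ł∞ since a ⊕ (1−a) = 1.)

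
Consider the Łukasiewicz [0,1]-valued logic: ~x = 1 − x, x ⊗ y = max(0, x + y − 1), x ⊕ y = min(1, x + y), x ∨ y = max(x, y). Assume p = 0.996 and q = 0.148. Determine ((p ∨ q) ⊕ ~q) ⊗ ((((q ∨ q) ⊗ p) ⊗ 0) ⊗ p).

p ∨ q = max(0.996, 0.148) = 0.996
~q = 1 − 0.148 = 0.852
(p ∨ q) ⊕ ~q = min(1, 0.996 + 0.852) = min(1, 1.848) = 1.000
q ∨ q = max(0.148, 0.148) = 0.148
(q ∨ q) ⊗ p = max(0, 0.148 + 0.996 − 1) = max(0, 0.144) = 0.144
((q ∨ q) ⊗ p) ⊗ 0 = max(0, 0.144 + 0.000 − 1) = max(0, -0.856) = 0.000
(((q ∨ q) ⊗ p) ⊗ 0) ⊗ p = max(0, 0.000 + 0.996 − 1) = max(0, -0.004) = 0.000
((p ∨ q) ⊕ ~q) ⊗ ((((q ∨ q) ⊗ p) ⊗ 0) ⊗ p) = max(0, 1.000 + 0.000 − 1) = max(0, 0.000) = 0.000

0.000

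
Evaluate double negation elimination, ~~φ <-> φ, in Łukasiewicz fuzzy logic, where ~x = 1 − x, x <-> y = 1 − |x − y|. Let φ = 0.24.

1.00

~φ = 1 − 0.24 = 0.76
~~φ = 1 − 0.76 = 0.24
~~φ <-> φ = 1 − |0.24 − 0.24| = 1 − 0.00 = 1.00
(As expected: always 1 in Ł∞ since negation is involutive.)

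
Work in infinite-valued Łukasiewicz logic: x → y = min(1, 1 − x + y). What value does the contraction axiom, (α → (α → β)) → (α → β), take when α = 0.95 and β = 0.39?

0.95

α → β = min(1, 1 − 0.95 + 0.39) = min(1, 0.44) = 0.44
α → (α → β) = min(1, 1 − 0.95 + 0.44) = min(1, 0.49) = 0.49
(α → (α → β)) → (α → β) = min(1, 1 − 0.49 + 0.44) = min(1, 0.95) = 0.95
(The value 0.95 < 1 shows this instance is not satisfied; fails in Ł∞ (the t-norm is not idempotent).)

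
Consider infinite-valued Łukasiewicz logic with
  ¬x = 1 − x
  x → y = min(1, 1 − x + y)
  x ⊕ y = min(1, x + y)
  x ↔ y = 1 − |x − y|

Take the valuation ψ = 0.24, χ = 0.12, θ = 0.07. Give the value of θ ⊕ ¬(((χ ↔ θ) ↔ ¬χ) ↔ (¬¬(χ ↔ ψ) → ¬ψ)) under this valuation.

0.12

χ ↔ θ = 1 − |0.12 − 0.07| = 1 − 0.05 = 0.95
¬χ = 1 − 0.12 = 0.88
(χ ↔ θ) ↔ ¬χ = 1 − |0.95 − 0.88| = 1 − 0.07 = 0.93
χ ↔ ψ = 1 − |0.12 − 0.24| = 1 − 0.12 = 0.88
¬(χ ↔ ψ) = 1 − 0.88 = 0.12
¬¬(χ ↔ ψ) = 1 − 0.12 = 0.88
¬ψ = 1 − 0.24 = 0.76
¬¬(χ ↔ ψ) → ¬ψ = min(1, 1 − 0.88 + 0.76) = min(1, 0.88) = 0.88
((χ ↔ θ) ↔ ¬χ) ↔ (¬¬(χ ↔ ψ) → ¬ψ) = 1 − |0.93 − 0.88| = 1 − 0.05 = 0.95
¬(((χ ↔ θ) ↔ ¬χ) ↔ (¬¬(χ ↔ ψ) → ¬ψ)) = 1 − 0.95 = 0.05
θ ⊕ ¬(((χ ↔ θ) ↔ ¬χ) ↔ (¬¬(χ ↔ ψ) → ¬ψ)) = min(1, 0.07 + 0.05) = min(1, 0.12) = 0.12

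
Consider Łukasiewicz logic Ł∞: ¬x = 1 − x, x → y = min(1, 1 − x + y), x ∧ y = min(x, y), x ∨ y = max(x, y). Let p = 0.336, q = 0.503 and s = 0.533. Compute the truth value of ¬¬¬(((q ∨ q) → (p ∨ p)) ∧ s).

q ∨ q = max(0.503, 0.503) = 0.503
p ∨ p = max(0.336, 0.336) = 0.336
(q ∨ q) → (p ∨ p) = min(1, 1 − 0.503 + 0.336) = min(1, 0.833) = 0.833
((q ∨ q) → (p ∨ p)) ∧ s = min(0.833, 0.533) = 0.533
¬(((q ∨ q) → (p ∨ p)) ∧ s) = 1 − 0.533 = 0.467
¬¬(((q ∨ q) → (p ∨ p)) ∧ s) = 1 − 0.467 = 0.533
¬¬¬(((q ∨ q) → (p ∨ p)) ∧ s) = 1 − 0.533 = 0.467

0.467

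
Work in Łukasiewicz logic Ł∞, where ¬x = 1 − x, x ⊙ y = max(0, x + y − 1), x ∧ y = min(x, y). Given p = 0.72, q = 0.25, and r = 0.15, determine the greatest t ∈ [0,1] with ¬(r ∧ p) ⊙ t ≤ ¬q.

r ∧ p = min(0.15, 0.72) = 0.15
¬(r ∧ p) = 1 − 0.15 = 0.85
So the left factor is ¬(r ∧ p) = 0.85.
¬q = 1 − 0.25 = 0.75
So the right-hand bound is ¬q = 0.75.
The residuum of the Łukasiewicz t-norm gives the supremum: min(1, 1 − 0.85 + 0.75).
1 − 0.85 + 0.75 = 0.90, so t = min(1, 0.90) = 0.90.
Check: 0.85 ⊙ 0.90 = max(0, 0.75) = 0.75 ≤ 0.75.

0.90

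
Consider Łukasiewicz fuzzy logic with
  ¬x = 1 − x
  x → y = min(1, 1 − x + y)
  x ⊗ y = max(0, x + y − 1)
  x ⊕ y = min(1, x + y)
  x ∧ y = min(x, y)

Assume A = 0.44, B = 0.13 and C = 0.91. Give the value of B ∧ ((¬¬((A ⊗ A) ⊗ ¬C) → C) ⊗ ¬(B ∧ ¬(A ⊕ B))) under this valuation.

0.13

A ⊗ A = max(0, 0.44 + 0.44 − 1) = max(0, -0.12) = 0.00
¬C = 1 − 0.91 = 0.09
(A ⊗ A) ⊗ ¬C = max(0, 0.00 + 0.09 − 1) = max(0, -0.91) = 0.00
¬((A ⊗ A) ⊗ ¬C) = 1 − 0.00 = 1.00
¬¬((A ⊗ A) ⊗ ¬C) = 1 − 1.00 = 0.00
¬¬((A ⊗ A) ⊗ ¬C) → C = min(1, 1 − 0.00 + 0.91) = min(1, 1.91) = 1.00
A ⊕ B = min(1, 0.44 + 0.13) = min(1, 0.57) = 0.57
¬(A ⊕ B) = 1 − 0.57 = 0.43
B ∧ ¬(A ⊕ B) = min(0.13, 0.43) = 0.13
¬(B ∧ ¬(A ⊕ B)) = 1 − 0.13 = 0.87
(¬¬((A ⊗ A) ⊗ ¬C) → C) ⊗ ¬(B ∧ ¬(A ⊕ B)) = max(0, 1.00 + 0.87 − 1) = max(0, 0.87) = 0.87
B ∧ ((¬¬((A ⊗ A) ⊗ ¬C) → C) ⊗ ¬(B ∧ ¬(A ⊕ B))) = min(0.13, 0.87) = 0.13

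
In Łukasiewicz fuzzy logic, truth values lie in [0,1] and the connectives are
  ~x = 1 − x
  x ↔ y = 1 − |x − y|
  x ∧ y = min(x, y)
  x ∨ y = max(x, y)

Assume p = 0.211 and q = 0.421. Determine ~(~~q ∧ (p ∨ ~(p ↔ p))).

0.789

~q = 1 − 0.421 = 0.579
~~q = 1 − 0.579 = 0.421
p ↔ p = 1 − |0.211 − 0.211| = 1 − 0.000 = 1.000
~(p ↔ p) = 1 − 1.000 = 0.000
p ∨ ~(p ↔ p) = max(0.211, 0.000) = 0.211
~~q ∧ (p ∨ ~(p ↔ p)) = min(0.421, 0.211) = 0.211
~(~~q ∧ (p ∨ ~(p ↔ p))) = 1 − 0.211 = 0.789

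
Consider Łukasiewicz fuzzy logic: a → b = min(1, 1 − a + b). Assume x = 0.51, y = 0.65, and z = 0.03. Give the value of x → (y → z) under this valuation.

y → z = min(1, 1 − 0.65 + 0.03) = min(1, 0.38) = 0.38
x → (y → z) = min(1, 1 − 0.51 + 0.38) = min(1, 0.87) = 0.87

0.87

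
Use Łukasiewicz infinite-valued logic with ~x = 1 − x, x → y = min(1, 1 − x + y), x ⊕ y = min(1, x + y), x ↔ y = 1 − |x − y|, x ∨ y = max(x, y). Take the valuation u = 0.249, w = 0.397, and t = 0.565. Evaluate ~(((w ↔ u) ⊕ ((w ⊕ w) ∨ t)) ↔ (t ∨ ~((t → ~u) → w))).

w ↔ u = 1 − |0.397 − 0.249| = 1 − 0.148 = 0.852
w ⊕ w = min(1, 0.397 + 0.397) = min(1, 0.794) = 0.794
(w ⊕ w) ∨ t = max(0.794, 0.565) = 0.794
(w ↔ u) ⊕ ((w ⊕ w) ∨ t) = min(1, 0.852 + 0.794) = min(1, 1.646) = 1.000
~u = 1 − 0.249 = 0.751
t → ~u = min(1, 1 − 0.565 + 0.751) = min(1, 1.186) = 1.000
(t → ~u) → w = min(1, 1 − 1.000 + 0.397) = min(1, 0.397) = 0.397
~((t → ~u) → w) = 1 − 0.397 = 0.603
t ∨ ~((t → ~u) → w) = max(0.565, 0.603) = 0.603
((w ↔ u) ⊕ ((w ⊕ w) ∨ t)) ↔ (t ∨ ~((t → ~u) → w)) = 1 − |1.000 − 0.603| = 1 − 0.397 = 0.603
~(((w ↔ u) ⊕ ((w ⊕ w) ∨ t)) ↔ (t ∨ ~((t → ~u) → w))) = 1 − 0.603 = 0.397

0.397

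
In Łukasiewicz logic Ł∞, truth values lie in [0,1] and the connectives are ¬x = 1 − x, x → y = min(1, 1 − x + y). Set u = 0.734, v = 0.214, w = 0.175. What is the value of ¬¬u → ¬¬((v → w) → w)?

0.480

¬u = 1 − 0.734 = 0.266
¬¬u = 1 − 0.266 = 0.734
v → w = min(1, 1 − 0.214 + 0.175) = min(1, 0.961) = 0.961
(v → w) → w = min(1, 1 − 0.961 + 0.175) = min(1, 0.214) = 0.214
¬((v → w) → w) = 1 − 0.214 = 0.786
¬¬((v → w) → w) = 1 − 0.786 = 0.214
¬¬u → ¬¬((v → w) → w) = min(1, 1 − 0.734 + 0.214) = min(1, 0.480) = 0.480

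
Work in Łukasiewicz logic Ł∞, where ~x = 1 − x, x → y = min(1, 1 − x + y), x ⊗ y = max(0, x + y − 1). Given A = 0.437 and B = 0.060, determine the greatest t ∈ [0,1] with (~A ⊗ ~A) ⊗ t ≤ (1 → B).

~A = 1 − 0.437 = 0.563
~A ⊗ ~A = max(0, 0.563 + 0.563 − 1) = max(0, 0.126) = 0.126
So the left factor is ~A ⊗ ~A = 0.126.
1 → B = min(1, 1 − 1.000 + 0.060) = min(1, 0.060) = 0.060
So the right-hand bound is 1 → B = 0.060.
The residuum of the Łukasiewicz t-norm gives the supremum: min(1, 1 − 0.126 + 0.060).
1 − 0.126 + 0.060 = 0.934, so t = min(1, 0.934) = 0.934.
Check: 0.126 ⊗ 0.934 = max(0, 0.060) = 0.060 ≤ 0.060.

0.934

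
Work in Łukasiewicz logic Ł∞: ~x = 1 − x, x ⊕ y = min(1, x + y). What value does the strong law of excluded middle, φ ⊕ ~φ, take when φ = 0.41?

1.00

~φ = 1 − 0.41 = 0.59
φ ⊕ ~φ = min(1, 0.41 + 0.59) = min(1, 1.00) = 1.00
(As expected: always 1 in Ł∞ since a ⊕ (1−a) = 1.)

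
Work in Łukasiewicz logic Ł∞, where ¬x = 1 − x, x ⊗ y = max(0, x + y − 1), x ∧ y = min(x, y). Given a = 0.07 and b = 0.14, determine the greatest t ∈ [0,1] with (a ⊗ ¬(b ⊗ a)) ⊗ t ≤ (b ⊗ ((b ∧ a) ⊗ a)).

b ⊗ a = max(0, 0.14 + 0.07 − 1) = max(0, -0.79) = 0.00
¬(b ⊗ a) = 1 − 0.00 = 1.00
a ⊗ ¬(b ⊗ a) = max(0, 0.07 + 1.00 − 1) = max(0, 0.07) = 0.07
So the left factor is a ⊗ ¬(b ⊗ a) = 0.07.
b ∧ a = min(0.14, 0.07) = 0.07
(b ∧ a) ⊗ a = max(0, 0.07 + 0.07 − 1) = max(0, -0.86) = 0.00
b ⊗ ((b ∧ a) ⊗ a) = max(0, 0.14 + 0.00 − 1) = max(0, -0.86) = 0.00
So the right-hand bound is b ⊗ ((b ∧ a) ⊗ a) = 0.00.
The residuum of the Łukasiewicz t-norm gives the supremum: min(1, 1 − 0.07 + 0.00).
1 − 0.07 + 0.00 = 0.93, so t = min(1, 0.93) = 0.93.
Check: 0.07 ⊗ 0.93 = max(0, 0.00) = 0.00 ≤ 0.00.

0.93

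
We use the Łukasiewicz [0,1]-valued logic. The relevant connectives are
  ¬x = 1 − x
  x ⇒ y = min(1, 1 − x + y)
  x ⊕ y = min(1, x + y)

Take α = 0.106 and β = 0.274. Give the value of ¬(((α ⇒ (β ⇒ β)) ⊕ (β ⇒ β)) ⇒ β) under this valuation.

β ⇒ β = min(1, 1 − 0.274 + 0.274) = min(1, 1.000) = 1.000
α ⇒ (β ⇒ β) = min(1, 1 − 0.106 + 1.000) = min(1, 1.894) = 1.000
(α ⇒ (β ⇒ β)) ⊕ (β ⇒ β) = min(1, 1.000 + 1.000) = min(1, 2.000) = 1.000
((α ⇒ (β ⇒ β)) ⊕ (β ⇒ β)) ⇒ β = min(1, 1 − 1.000 + 0.274) = min(1, 0.274) = 0.274
¬(((α ⇒ (β ⇒ β)) ⊕ (β ⇒ β)) ⇒ β) = 1 − 0.274 = 0.726

0.726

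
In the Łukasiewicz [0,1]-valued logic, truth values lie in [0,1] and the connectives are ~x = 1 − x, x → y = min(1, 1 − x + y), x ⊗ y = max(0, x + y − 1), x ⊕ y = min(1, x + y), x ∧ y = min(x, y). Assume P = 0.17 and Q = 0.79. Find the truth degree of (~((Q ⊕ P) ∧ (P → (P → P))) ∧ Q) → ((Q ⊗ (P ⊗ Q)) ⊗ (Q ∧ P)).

Q ⊕ P = min(1, 0.79 + 0.17) = min(1, 0.96) = 0.96
P → P = min(1, 1 − 0.17 + 0.17) = min(1, 1.00) = 1.00
P → (P → P) = min(1, 1 − 0.17 + 1.00) = min(1, 1.83) = 1.00
(Q ⊕ P) ∧ (P → (P → P)) = min(0.96, 1.00) = 0.96
~((Q ⊕ P) ∧ (P → (P → P))) = 1 − 0.96 = 0.04
~((Q ⊕ P) ∧ (P → (P → P))) ∧ Q = min(0.04, 0.79) = 0.04
P ⊗ Q = max(0, 0.17 + 0.79 − 1) = max(0, -0.04) = 0.00
Q ⊗ (P ⊗ Q) = max(0, 0.79 + 0.00 − 1) = max(0, -0.21) = 0.00
Q ∧ P = min(0.79, 0.17) = 0.17
(Q ⊗ (P ⊗ Q)) ⊗ (Q ∧ P) = max(0, 0.00 + 0.17 − 1) = max(0, -0.83) = 0.00
(~((Q ⊕ P) ∧ (P → (P → P))) ∧ Q) → ((Q ⊗ (P ⊗ Q)) ⊗ (Q ∧ P)) = min(1, 1 − 0.04 + 0.00) = min(1, 0.96) = 0.96

0.96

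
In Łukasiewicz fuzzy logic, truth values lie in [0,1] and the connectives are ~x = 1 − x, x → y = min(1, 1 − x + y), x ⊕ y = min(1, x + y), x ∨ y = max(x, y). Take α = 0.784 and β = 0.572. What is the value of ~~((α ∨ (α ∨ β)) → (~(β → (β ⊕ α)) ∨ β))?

0.788

α ∨ β = max(0.784, 0.572) = 0.784
α ∨ (α ∨ β) = max(0.784, 0.784) = 0.784
β ⊕ α = min(1, 0.572 + 0.784) = min(1, 1.356) = 1.000
β → (β ⊕ α) = min(1, 1 − 0.572 + 1.000) = min(1, 1.428) = 1.000
~(β → (β ⊕ α)) = 1 − 1.000 = 0.000
~(β → (β ⊕ α)) ∨ β = max(0.000, 0.572) = 0.572
(α ∨ (α ∨ β)) → (~(β → (β ⊕ α)) ∨ β) = min(1, 1 − 0.784 + 0.572) = min(1, 0.788) = 0.788
~((α ∨ (α ∨ β)) → (~(β → (β ⊕ α)) ∨ β)) = 1 − 0.788 = 0.212
~~((α ∨ (α ∨ β)) → (~(β → (β ⊕ α)) ∨ β)) = 1 − 0.212 = 0.788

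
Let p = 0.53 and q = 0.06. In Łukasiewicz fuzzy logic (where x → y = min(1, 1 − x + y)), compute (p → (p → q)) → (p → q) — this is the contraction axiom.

0.53

p → q = min(1, 1 − 0.53 + 0.06) = min(1, 0.53) = 0.53
p → (p → q) = min(1, 1 − 0.53 + 0.53) = min(1, 1.00) = 1.00
(p → (p → q)) → (p → q) = min(1, 1 − 1.00 + 0.53) = min(1, 0.53) = 0.53
(The value 0.53 < 1 shows this instance is not satisfied; fails in Ł∞ (the t-norm is not idempotent).)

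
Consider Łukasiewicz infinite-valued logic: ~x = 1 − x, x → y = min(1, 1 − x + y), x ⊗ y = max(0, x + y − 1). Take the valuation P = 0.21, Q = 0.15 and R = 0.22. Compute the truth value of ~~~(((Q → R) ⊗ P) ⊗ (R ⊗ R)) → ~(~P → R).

0.57

Q → R = min(1, 1 − 0.15 + 0.22) = min(1, 1.07) = 1.00
(Q → R) ⊗ P = max(0, 1.00 + 0.21 − 1) = max(0, 0.21) = 0.21
R ⊗ R = max(0, 0.22 + 0.22 − 1) = max(0, -0.56) = 0.00
((Q → R) ⊗ P) ⊗ (R ⊗ R) = max(0, 0.21 + 0.00 − 1) = max(0, -0.79) = 0.00
~(((Q → R) ⊗ P) ⊗ (R ⊗ R)) = 1 − 0.00 = 1.00
~~(((Q → R) ⊗ P) ⊗ (R ⊗ R)) = 1 − 1.00 = 0.00
~~~(((Q → R) ⊗ P) ⊗ (R ⊗ R)) = 1 − 0.00 = 1.00
~P = 1 − 0.21 = 0.79
~P → R = min(1, 1 − 0.79 + 0.22) = min(1, 0.43) = 0.43
~(~P → R) = 1 − 0.43 = 0.57
~~~(((Q → R) ⊗ P) ⊗ (R ⊗ R)) → ~(~P → R) = min(1, 1 − 1.00 + 0.57) = min(1, 0.57) = 0.57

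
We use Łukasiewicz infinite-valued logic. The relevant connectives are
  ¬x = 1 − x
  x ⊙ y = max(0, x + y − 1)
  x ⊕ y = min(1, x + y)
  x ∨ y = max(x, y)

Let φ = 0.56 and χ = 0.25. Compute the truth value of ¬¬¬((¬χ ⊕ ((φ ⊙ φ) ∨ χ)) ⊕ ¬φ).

0.00

¬χ = 1 − 0.25 = 0.75
φ ⊙ φ = max(0, 0.56 + 0.56 − 1) = max(0, 0.12) = 0.12
(φ ⊙ φ) ∨ χ = max(0.12, 0.25) = 0.25
¬χ ⊕ ((φ ⊙ φ) ∨ χ) = min(1, 0.75 + 0.25) = min(1, 1.00) = 1.00
¬φ = 1 − 0.56 = 0.44
(¬χ ⊕ ((φ ⊙ φ) ∨ χ)) ⊕ ¬φ = min(1, 1.00 + 0.44) = min(1, 1.44) = 1.00
¬((¬χ ⊕ ((φ ⊙ φ) ∨ χ)) ⊕ ¬φ) = 1 − 1.00 = 0.00
¬¬((¬χ ⊕ ((φ ⊙ φ) ∨ χ)) ⊕ ¬φ) = 1 − 0.00 = 1.00
¬¬¬((¬χ ⊕ ((φ ⊙ φ) ∨ χ)) ⊕ ¬φ) = 1 − 1.00 = 0.00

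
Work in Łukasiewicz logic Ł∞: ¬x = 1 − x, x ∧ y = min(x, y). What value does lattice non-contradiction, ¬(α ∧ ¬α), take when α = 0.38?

¬α = 1 − 0.38 = 0.62
α ∧ ¬α = min(0.38, 0.62) = 0.38
¬(α ∧ ¬α) = 1 − 0.38 = 0.62
(The value 0.62 < 1 shows this instance is not satisfied; not a Ł∞-tautology — its value is 1 − min(a, 1−a).)

0.62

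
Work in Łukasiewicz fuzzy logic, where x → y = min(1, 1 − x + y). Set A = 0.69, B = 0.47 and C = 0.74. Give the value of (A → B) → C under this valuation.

0.96

A → B = min(1, 1 − 0.69 + 0.47) = min(1, 0.78) = 0.78
(A → B) → C = min(1, 1 − 0.78 + 0.74) = min(1, 0.96) = 0.96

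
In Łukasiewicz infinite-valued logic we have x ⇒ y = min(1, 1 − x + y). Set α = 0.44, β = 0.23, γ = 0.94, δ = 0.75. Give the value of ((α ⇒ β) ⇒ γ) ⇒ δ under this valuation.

0.75

α ⇒ β = min(1, 1 − 0.44 + 0.23) = min(1, 0.79) = 0.79
(α ⇒ β) ⇒ γ = min(1, 1 − 0.79 + 0.94) = min(1, 1.15) = 1.00
((α ⇒ β) ⇒ γ) ⇒ δ = min(1, 1 − 1.00 + 0.75) = min(1, 0.75) = 0.75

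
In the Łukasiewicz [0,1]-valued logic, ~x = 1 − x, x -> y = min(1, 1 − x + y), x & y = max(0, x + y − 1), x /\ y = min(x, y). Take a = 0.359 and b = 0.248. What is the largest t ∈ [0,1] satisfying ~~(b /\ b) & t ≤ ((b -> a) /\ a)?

b /\ b = min(0.248, 0.248) = 0.248
~(b /\ b) = 1 − 0.248 = 0.752
~~(b /\ b) = 1 − 0.752 = 0.248
So the left factor is ~~(b /\ b) = 0.248.
b -> a = min(1, 1 − 0.248 + 0.359) = min(1, 1.111) = 1.000
(b -> a) /\ a = min(1.000, 0.359) = 0.359
So the right-hand bound is (b -> a) /\ a = 0.359.
The residuum of the Łukasiewicz t-norm gives the supremum: min(1, 1 − 0.248 + 0.359).
1 − 0.248 + 0.359 = 1.111, so t = min(1, 1.111) = 1.000.
Check: 0.248 & 1.000 = max(0, 0.248) = 0.248 ≤ 0.359.

1.000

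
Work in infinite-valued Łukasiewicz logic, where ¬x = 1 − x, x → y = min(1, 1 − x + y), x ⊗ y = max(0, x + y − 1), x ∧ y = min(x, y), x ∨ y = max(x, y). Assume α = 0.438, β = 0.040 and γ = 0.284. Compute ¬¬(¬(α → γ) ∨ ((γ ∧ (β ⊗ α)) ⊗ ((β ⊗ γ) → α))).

α → γ = min(1, 1 − 0.438 + 0.284) = min(1, 0.846) = 0.846
¬(α → γ) = 1 − 0.846 = 0.154
β ⊗ α = max(0, 0.040 + 0.438 − 1) = max(0, -0.522) = 0.000
γ ∧ (β ⊗ α) = min(0.284, 0.000) = 0.000
β ⊗ γ = max(0, 0.040 + 0.284 − 1) = max(0, -0.676) = 0.000
(β ⊗ γ) → α = min(1, 1 − 0.000 + 0.438) = min(1, 1.438) = 1.000
(γ ∧ (β ⊗ α)) ⊗ ((β ⊗ γ) → α) = max(0, 0.000 + 1.000 − 1) = max(0, 0.000) = 0.000
¬(α → γ) ∨ ((γ ∧ (β ⊗ α)) ⊗ ((β ⊗ γ) → α)) = max(0.154, 0.000) = 0.154
¬(¬(α → γ) ∨ ((γ ∧ (β ⊗ α)) ⊗ ((β ⊗ γ) → α))) = 1 − 0.154 = 0.846
¬¬(¬(α → γ) ∨ ((γ ∧ (β ⊗ α)) ⊗ ((β ⊗ γ) → α))) = 1 − 0.846 = 0.154

0.154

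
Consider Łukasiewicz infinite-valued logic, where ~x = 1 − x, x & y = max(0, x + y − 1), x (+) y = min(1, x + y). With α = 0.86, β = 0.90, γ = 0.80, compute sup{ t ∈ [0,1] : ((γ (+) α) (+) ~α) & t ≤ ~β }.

0.10

γ (+) α = min(1, 0.80 + 0.86) = min(1, 1.66) = 1.00
~α = 1 − 0.86 = 0.14
(γ (+) α) (+) ~α = min(1, 1.00 + 0.14) = min(1, 1.14) = 1.00
So the left factor is (γ (+) α) (+) ~α = 1.00.
~β = 1 − 0.90 = 0.10
So the right-hand bound is ~β = 0.10.
The residuum of the Łukasiewicz t-norm gives the supremum: min(1, 1 − 1.00 + 0.10).
1 − 1.00 + 0.10 = 0.10, so t = min(1, 0.10) = 0.10.
Check: 1.00 & 0.10 = max(0, 0.10) = 0.10 ≤ 0.10.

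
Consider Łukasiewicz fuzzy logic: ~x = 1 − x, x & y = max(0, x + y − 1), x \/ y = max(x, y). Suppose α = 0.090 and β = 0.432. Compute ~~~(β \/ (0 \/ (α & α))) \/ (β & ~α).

0.568

α & α = max(0, 0.090 + 0.090 − 1) = max(0, -0.820) = 0.000
0 \/ (α & α) = max(0.000, 0.000) = 0.000
β \/ (0 \/ (α & α)) = max(0.432, 0.000) = 0.432
~(β \/ (0 \/ (α & α))) = 1 − 0.432 = 0.568
~~(β \/ (0 \/ (α & α))) = 1 − 0.568 = 0.432
~~~(β \/ (0 \/ (α & α))) = 1 − 0.432 = 0.568
~α = 1 − 0.090 = 0.910
β & ~α = max(0, 0.432 + 0.910 − 1) = max(0, 0.342) = 0.342
~~~(β \/ (0 \/ (α & α))) \/ (β & ~α) = max(0.568, 0.342) = 0.568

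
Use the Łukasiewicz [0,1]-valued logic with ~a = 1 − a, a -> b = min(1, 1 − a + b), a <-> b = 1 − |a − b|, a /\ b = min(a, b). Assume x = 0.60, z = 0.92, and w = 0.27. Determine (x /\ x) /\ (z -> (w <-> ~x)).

0.60

x /\ x = min(0.60, 0.60) = 0.60
~x = 1 − 0.60 = 0.40
w <-> ~x = 1 − |0.27 − 0.40| = 1 − 0.13 = 0.87
z -> (w <-> ~x) = min(1, 1 − 0.92 + 0.87) = min(1, 0.95) = 0.95
(x /\ x) /\ (z -> (w <-> ~x)) = min(0.60, 0.95) = 0.60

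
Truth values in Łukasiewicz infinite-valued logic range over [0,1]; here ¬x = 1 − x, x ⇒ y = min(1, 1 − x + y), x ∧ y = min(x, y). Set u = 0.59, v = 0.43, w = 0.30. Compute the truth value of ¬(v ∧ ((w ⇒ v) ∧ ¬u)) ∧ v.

0.43

w ⇒ v = min(1, 1 − 0.30 + 0.43) = min(1, 1.13) = 1.00
¬u = 1 − 0.59 = 0.41
(w ⇒ v) ∧ ¬u = min(1.00, 0.41) = 0.41
v ∧ ((w ⇒ v) ∧ ¬u) = min(0.43, 0.41) = 0.41
¬(v ∧ ((w ⇒ v) ∧ ¬u)) = 1 − 0.41 = 0.59
¬(v ∧ ((w ⇒ v) ∧ ¬u)) ∧ v = min(0.59, 0.43) = 0.43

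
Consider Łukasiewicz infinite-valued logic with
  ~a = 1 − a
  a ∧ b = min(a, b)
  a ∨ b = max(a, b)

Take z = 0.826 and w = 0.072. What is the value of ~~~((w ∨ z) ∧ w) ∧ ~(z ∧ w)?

w ∨ z = max(0.072, 0.826) = 0.826
(w ∨ z) ∧ w = min(0.826, 0.072) = 0.072
~((w ∨ z) ∧ w) = 1 − 0.072 = 0.928
~~((w ∨ z) ∧ w) = 1 − 0.928 = 0.072
~~~((w ∨ z) ∧ w) = 1 − 0.072 = 0.928
z ∧ w = min(0.826, 0.072) = 0.072
~(z ∧ w) = 1 − 0.072 = 0.928
~~~((w ∨ z) ∧ w) ∧ ~(z ∧ w) = min(0.928, 0.928) = 0.928

0.928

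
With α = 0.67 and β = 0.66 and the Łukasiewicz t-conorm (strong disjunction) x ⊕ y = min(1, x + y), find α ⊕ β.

α ⊕ β = min(1, 0.67 + 0.66) = min(1, 1.33) = 1.00
For comparison, the Gödel t-conorm max(x, y) would give 0.67.

1.00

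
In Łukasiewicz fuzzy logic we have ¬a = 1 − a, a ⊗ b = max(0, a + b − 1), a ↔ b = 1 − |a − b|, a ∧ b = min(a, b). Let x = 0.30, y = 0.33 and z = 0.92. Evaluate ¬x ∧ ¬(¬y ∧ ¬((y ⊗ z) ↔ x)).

¬x = 1 − 0.30 = 0.70
¬y = 1 − 0.33 = 0.67
y ⊗ z = max(0, 0.33 + 0.92 − 1) = max(0, 0.25) = 0.25
(y ⊗ z) ↔ x = 1 − |0.25 − 0.30| = 1 − 0.05 = 0.95
¬((y ⊗ z) ↔ x) = 1 − 0.95 = 0.05
¬y ∧ ¬((y ⊗ z) ↔ x) = min(0.67, 0.05) = 0.05
¬(¬y ∧ ¬((y ⊗ z) ↔ x)) = 1 − 0.05 = 0.95
¬x ∧ ¬(¬y ∧ ¬((y ⊗ z) ↔ x)) = min(0.70, 0.95) = 0.70

0.70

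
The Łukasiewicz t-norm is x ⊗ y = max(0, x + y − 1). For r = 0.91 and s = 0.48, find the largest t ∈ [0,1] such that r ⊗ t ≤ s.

The residuum of the Łukasiewicz t-norm gives the supremum: min(1, 1 − 0.91 + 0.48).
1 − 0.91 + 0.48 = 0.57, so t = min(1, 0.57) = 0.57.
Check: 0.91 ⊗ 0.57 = max(0, 0.48) = 0.48 ≤ 0.48.

0.57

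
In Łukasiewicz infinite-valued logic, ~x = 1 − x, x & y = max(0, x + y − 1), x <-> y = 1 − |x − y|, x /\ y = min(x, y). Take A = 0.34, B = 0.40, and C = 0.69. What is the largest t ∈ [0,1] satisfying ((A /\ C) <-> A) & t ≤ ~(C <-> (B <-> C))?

A /\ C = min(0.34, 0.69) = 0.34
(A /\ C) <-> A = 1 − |0.34 − 0.34| = 1 − 0.00 = 1.00
So the left factor is (A /\ C) <-> A = 1.00.
B <-> C = 1 − |0.40 − 0.69| = 1 − 0.29 = 0.71
C <-> (B <-> C) = 1 − |0.69 − 0.71| = 1 − 0.02 = 0.98
~(C <-> (B <-> C)) = 1 − 0.98 = 0.02
So the right-hand bound is ~(C <-> (B <-> C)) = 0.02.
The residuum of the Łukasiewicz t-norm gives the supremum: min(1, 1 − 1.00 + 0.02).
1 − 1.00 + 0.02 = 0.02, so t = min(1, 0.02) = 0.02.
Check: 1.00 & 0.02 = max(0, 0.02) = 0.02 ≤ 0.02.

0.02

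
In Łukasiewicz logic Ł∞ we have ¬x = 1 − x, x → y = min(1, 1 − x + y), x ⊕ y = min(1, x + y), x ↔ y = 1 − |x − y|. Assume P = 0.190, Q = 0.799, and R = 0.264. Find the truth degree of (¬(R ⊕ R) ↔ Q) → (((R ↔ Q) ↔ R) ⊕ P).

1.000

R ⊕ R = min(1, 0.264 + 0.264) = min(1, 0.528) = 0.528
¬(R ⊕ R) = 1 − 0.528 = 0.472
¬(R ⊕ R) ↔ Q = 1 − |0.472 − 0.799| = 1 − 0.327 = 0.673
R ↔ Q = 1 − |0.264 − 0.799| = 1 − 0.535 = 0.465
(R ↔ Q) ↔ R = 1 − |0.465 − 0.264| = 1 − 0.201 = 0.799
((R ↔ Q) ↔ R) ⊕ P = min(1, 0.799 + 0.190) = min(1, 0.989) = 0.989
(¬(R ⊕ R) ↔ Q) → (((R ↔ Q) ↔ R) ⊕ P) = min(1, 1 − 0.673 + 0.989) = min(1, 1.316) = 1.000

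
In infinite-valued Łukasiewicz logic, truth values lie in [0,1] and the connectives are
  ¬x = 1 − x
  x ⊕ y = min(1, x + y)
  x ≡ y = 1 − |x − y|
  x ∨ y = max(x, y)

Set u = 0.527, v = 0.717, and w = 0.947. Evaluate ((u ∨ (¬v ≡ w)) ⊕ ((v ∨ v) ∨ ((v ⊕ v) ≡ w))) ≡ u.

¬v = 1 − 0.717 = 0.283
¬v ≡ w = 1 − |0.283 − 0.947| = 1 − 0.664 = 0.336
u ∨ (¬v ≡ w) = max(0.527, 0.336) = 0.527
v ∨ v = max(0.717, 0.717) = 0.717
v ⊕ v = min(1, 0.717 + 0.717) = min(1, 1.434) = 1.000
(v ⊕ v) ≡ w = 1 − |1.000 − 0.947| = 1 − 0.053 = 0.947
(v ∨ v) ∨ ((v ⊕ v) ≡ w) = max(0.717, 0.947) = 0.947
(u ∨ (¬v ≡ w)) ⊕ ((v ∨ v) ∨ ((v ⊕ v) ≡ w)) = min(1, 0.527 + 0.947) = min(1, 1.474) = 1.000
((u ∨ (¬v ≡ w)) ⊕ ((v ∨ v) ∨ ((v ⊕ v) ≡ w))) ≡ u = 1 − |1.000 − 0.527| = 1 − 0.473 = 0.527

0.527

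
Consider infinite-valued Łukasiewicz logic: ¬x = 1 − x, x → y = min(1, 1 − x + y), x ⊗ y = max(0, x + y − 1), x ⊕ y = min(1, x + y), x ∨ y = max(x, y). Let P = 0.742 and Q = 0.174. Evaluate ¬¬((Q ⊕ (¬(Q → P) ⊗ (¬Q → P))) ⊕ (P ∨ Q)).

Q → P = min(1, 1 − 0.174 + 0.742) = min(1, 1.568) = 1.000
¬(Q → P) = 1 − 1.000 = 0.000
¬Q = 1 − 0.174 = 0.826
¬Q → P = min(1, 1 − 0.826 + 0.742) = min(1, 0.916) = 0.916
¬(Q → P) ⊗ (¬Q → P) = max(0, 0.000 + 0.916 − 1) = max(0, -0.084) = 0.000
Q ⊕ (¬(Q → P) ⊗ (¬Q → P)) = min(1, 0.174 + 0.000) = min(1, 0.174) = 0.174
P ∨ Q = max(0.742, 0.174) = 0.742
(Q ⊕ (¬(Q → P) ⊗ (¬Q → P))) ⊕ (P ∨ Q) = min(1, 0.174 + 0.742) = min(1, 0.916) = 0.916
¬((Q ⊕ (¬(Q → P) ⊗ (¬Q → P))) ⊕ (P ∨ Q)) = 1 − 0.916 = 0.084
¬¬((Q ⊕ (¬(Q → P) ⊗ (¬Q → P))) ⊕ (P ∨ Q)) = 1 − 0.084 = 0.916

0.916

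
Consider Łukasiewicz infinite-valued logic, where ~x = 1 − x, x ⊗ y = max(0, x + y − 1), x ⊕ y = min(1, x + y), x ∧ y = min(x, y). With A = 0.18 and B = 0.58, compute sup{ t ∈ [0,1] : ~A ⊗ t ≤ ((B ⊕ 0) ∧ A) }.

~A = 1 − 0.18 = 0.82
So the left factor is ~A = 0.82.
B ⊕ 0 = min(1, 0.58 + 0.00) = min(1, 0.58) = 0.58
(B ⊕ 0) ∧ A = min(0.58, 0.18) = 0.18
So the right-hand bound is (B ⊕ 0) ∧ A = 0.18.
The residuum of the Łukasiewicz t-norm gives the supremum: min(1, 1 − 0.82 + 0.18).
1 − 0.82 + 0.18 = 0.36, so t = min(1, 0.36) = 0.36.
Check: 0.82 ⊗ 0.36 = max(0, 0.18) = 0.18 ≤ 0.18.

0.36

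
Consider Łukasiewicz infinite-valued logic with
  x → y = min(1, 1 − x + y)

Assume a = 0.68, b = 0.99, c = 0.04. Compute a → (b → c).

b → c = min(1, 1 − 0.99 + 0.04) = min(1, 0.05) = 0.05
a → (b → c) = min(1, 1 − 0.68 + 0.05) = min(1, 0.37) = 0.37

0.37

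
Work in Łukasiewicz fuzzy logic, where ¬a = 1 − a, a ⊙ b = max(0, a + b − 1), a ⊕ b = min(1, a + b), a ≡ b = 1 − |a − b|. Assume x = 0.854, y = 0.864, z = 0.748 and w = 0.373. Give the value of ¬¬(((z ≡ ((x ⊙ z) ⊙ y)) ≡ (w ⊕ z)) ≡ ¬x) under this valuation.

x ⊙ z = max(0, 0.854 + 0.748 − 1) = max(0, 0.602) = 0.602
(x ⊙ z) ⊙ y = max(0, 0.602 + 0.864 − 1) = max(0, 0.466) = 0.466
z ≡ ((x ⊙ z) ⊙ y) = 1 − |0.748 − 0.466| = 1 − 0.282 = 0.718
w ⊕ z = min(1, 0.373 + 0.748) = min(1, 1.121) = 1.000
(z ≡ ((x ⊙ z) ⊙ y)) ≡ (w ⊕ z) = 1 − |0.718 − 1.000| = 1 − 0.282 = 0.718
¬x = 1 − 0.854 = 0.146
((z ≡ ((x ⊙ z) ⊙ y)) ≡ (w ⊕ z)) ≡ ¬x = 1 − |0.718 − 0.146| = 1 − 0.572 = 0.428
¬(((z ≡ ((x ⊙ z) ⊙ y)) ≡ (w ⊕ z)) ≡ ¬x) = 1 − 0.428 = 0.572
¬¬(((z ≡ ((x ⊙ z) ⊙ y)) ≡ (w ⊕ z)) ≡ ¬x) = 1 − 0.572 = 0.428

0.428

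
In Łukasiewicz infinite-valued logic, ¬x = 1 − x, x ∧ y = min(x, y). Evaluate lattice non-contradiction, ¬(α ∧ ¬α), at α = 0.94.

0.94

¬α = 1 − 0.94 = 0.06
α ∧ ¬α = min(0.94, 0.06) = 0.06
¬(α ∧ ¬α) = 1 − 0.06 = 0.94
(The value 0.94 < 1 shows this instance is not satisfied; not a Ł∞-tautology — its value is 1 − min(a, 1−a).)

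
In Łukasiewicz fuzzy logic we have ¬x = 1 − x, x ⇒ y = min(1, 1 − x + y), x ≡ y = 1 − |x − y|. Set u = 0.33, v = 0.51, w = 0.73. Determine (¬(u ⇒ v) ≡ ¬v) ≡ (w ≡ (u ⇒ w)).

u ⇒ v = min(1, 1 − 0.33 + 0.51) = min(1, 1.18) = 1.00
¬(u ⇒ v) = 1 − 1.00 = 0.00
¬v = 1 − 0.51 = 0.49
¬(u ⇒ v) ≡ ¬v = 1 − |0.00 − 0.49| = 1 − 0.49 = 0.51
u ⇒ w = min(1, 1 − 0.33 + 0.73) = min(1, 1.40) = 1.00
w ≡ (u ⇒ w) = 1 − |0.73 − 1.00| = 1 − 0.27 = 0.73
(¬(u ⇒ v) ≡ ¬v) ≡ (w ≡ (u ⇒ w)) = 1 − |0.51 − 0.73| = 1 − 0.22 = 0.78

0.78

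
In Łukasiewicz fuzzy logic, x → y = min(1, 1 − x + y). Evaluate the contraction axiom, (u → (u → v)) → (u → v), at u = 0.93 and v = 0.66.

0.93

u → v = min(1, 1 − 0.93 + 0.66) = min(1, 0.73) = 0.73
u → (u → v) = min(1, 1 − 0.93 + 0.73) = min(1, 0.80) = 0.80
(u → (u → v)) → (u → v) = min(1, 1 − 0.80 + 0.73) = min(1, 0.93) = 0.93
(The value 0.93 < 1 shows this instance is not satisfied; fails in Ł∞ (the t-norm is not idempotent).)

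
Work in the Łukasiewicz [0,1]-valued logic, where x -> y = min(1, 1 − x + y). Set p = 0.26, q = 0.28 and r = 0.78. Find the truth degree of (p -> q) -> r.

p -> q = min(1, 1 − 0.26 + 0.28) = min(1, 1.02) = 1.00
(p -> q) -> r = min(1, 1 − 1.00 + 0.78) = min(1, 0.78) = 0.78

0.78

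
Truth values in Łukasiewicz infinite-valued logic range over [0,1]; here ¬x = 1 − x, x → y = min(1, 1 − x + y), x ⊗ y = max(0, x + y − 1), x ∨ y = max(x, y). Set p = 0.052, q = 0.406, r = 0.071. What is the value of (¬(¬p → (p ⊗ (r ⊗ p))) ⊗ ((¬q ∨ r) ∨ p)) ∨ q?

0.542

¬p = 1 − 0.052 = 0.948
r ⊗ p = max(0, 0.071 + 0.052 − 1) = max(0, -0.877) = 0.000
p ⊗ (r ⊗ p) = max(0, 0.052 + 0.000 − 1) = max(0, -0.948) = 0.000
¬p → (p ⊗ (r ⊗ p)) = min(1, 1 − 0.948 + 0.000) = min(1, 0.052) = 0.052
¬(¬p → (p ⊗ (r ⊗ p))) = 1 − 0.052 = 0.948
¬q = 1 − 0.406 = 0.594
¬q ∨ r = max(0.594, 0.071) = 0.594
(¬q ∨ r) ∨ p = max(0.594, 0.052) = 0.594
¬(¬p → (p ⊗ (r ⊗ p))) ⊗ ((¬q ∨ r) ∨ p) = max(0, 0.948 + 0.594 − 1) = max(0, 0.542) = 0.542
(¬(¬p → (p ⊗ (r ⊗ p))) ⊗ ((¬q ∨ r) ∨ p)) ∨ q = max(0.542, 0.406) = 0.542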